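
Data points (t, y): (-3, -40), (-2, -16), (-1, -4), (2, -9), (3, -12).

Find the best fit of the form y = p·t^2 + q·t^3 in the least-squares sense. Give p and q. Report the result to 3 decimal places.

Compute the Gram sums: Σt^2·t^2 = 195, Σt^2·t^3 = -1, Σt^3·t^3 = 1587.
And Σt^2·y = -572, Σt^3·y = 816.
So MᵀM·[p, q]ᵀ = Mᵀy: [[195, -1]; [-1, 1587]]·[p, q]ᵀ = [-572, 816]ᵀ.
Eliminating q: 1587·(row 1) − (-1)·(row 2) gives 309464·p = 1587·(-572) − (-1)·816 = -906948, so p = -226737/77366.
Then q = (816 − (-1)·(-226737/77366))/1587 = 39637/77366.

p = -2.931, q = 0.512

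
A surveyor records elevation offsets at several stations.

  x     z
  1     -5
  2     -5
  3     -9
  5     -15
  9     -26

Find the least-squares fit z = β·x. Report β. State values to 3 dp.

β = -2.925

Forming AᵀA = [[120]] and Aᵀz = [-351]ᵀ gives AᵀA·[β]ᵀ = Aᵀz.
β = (-351)/120 = -2.925.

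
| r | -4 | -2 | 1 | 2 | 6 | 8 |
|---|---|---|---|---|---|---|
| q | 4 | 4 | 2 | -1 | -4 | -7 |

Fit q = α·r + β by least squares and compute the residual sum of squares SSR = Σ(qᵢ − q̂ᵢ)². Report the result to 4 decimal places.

Compute the Gram sums: Σr·r = 125, Σr = 11, Σ1 = 6.
Moment sums: Σr·q = -104, Σq = -2.
AᵀA·[α, β]ᵀ = Aᵀq becomes [[125, 11]; [11, 6]]·[α, β]ᵀ = [-104, -2]ᵀ.
det = 125·6 − 11² = 629.
α = ((-104)·6 − 11·(-2))/629 = -602/629; β = (125·(-2) − 11·(-104))/629 = 894/629.
Residuals: -786/629, 418/629, 966/629, -319/629, 202/629, -13/17; SSR = 3338/629.

SSR = 5.3068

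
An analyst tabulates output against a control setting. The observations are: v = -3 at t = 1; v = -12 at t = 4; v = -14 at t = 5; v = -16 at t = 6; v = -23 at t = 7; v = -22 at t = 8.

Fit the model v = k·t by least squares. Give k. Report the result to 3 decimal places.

k = -2.901

With design matrix M, MᵀM = [[191]] and Mᵀv = [-554]ᵀ.
k = (-554)/191 = -2.90052.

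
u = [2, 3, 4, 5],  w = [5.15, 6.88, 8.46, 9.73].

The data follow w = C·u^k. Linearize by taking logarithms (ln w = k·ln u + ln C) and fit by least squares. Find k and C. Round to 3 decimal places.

k = 0.699, C = 3.184

Linearized form: ln w = k·ln u + ln C. From the 4 transformed points,
Σln u = 4.7875, Σ(ln u)² = 6.1995, Σln w = 7.9782, Σln u·ln w = 9.8769.
Equations: 6.1995·k + 4.7875·ln C = 9.8769;  4.7875·k + 4·ln C = 7.9782.
Slope k = (n·Σln u·ln w − Σln u·Σln w)/(n·Σ(ln u)² − (Σln u)²) = (4·9.8769 − 4.7875·7.9782)/1.8779 = 0.69873; ln C = (Σln w − k·Σln u)/n = 1.15826, so C = exp(1.15826) = 3.18438.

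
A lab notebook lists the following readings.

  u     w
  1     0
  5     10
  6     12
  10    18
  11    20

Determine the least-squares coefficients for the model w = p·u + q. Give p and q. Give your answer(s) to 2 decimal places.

The normal equations are: 283·p + 33·q = 522;  33·p + 5·q = 60.
(Σu·u = 283, Σu = 33, Σ1 = 5, Σu·w = 522, Σw = 60.)
Δ = 283·5 − 33² = 326.
p = (522·5 − 33·60)/326 = 315/163; q = (283·60 − 33·522)/326 = -123/163.

p = 1.93, q = -0.75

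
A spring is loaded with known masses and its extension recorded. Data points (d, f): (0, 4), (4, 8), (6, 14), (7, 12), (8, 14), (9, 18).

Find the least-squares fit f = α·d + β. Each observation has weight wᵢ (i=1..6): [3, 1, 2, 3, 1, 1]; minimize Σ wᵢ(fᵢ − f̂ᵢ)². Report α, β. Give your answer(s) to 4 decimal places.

α = 1.3623, β = 3.8576

Compute the Gram sums: Σwᵢ·d·d = 380, Σwᵢ·d = 54, Σwᵢ·1 = 11.
For MᵀWf: Σwᵢ·d·f = 726, Σwᵢ·f = 116.
Δ = 380·11 − 54² = 1264.
α = (726·11 − 54·116)/1264 = 861/632; β = (380·116 − 54·726)/1264 = 1219/316.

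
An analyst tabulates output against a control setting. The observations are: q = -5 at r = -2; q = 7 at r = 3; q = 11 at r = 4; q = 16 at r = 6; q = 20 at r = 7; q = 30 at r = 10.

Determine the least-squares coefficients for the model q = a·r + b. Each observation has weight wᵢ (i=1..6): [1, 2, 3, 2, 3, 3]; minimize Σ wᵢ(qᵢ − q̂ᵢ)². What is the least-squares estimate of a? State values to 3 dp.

Entries of MᵀWM: Σwᵢ·r·r = 589, Σwᵢ·r = 79, Σwᵢ·1 = 14.
Right-hand side: Σwᵢ·r·q = 1696, Σwᵢ·q = 224.
So MᵀWM·[a, b]ᵀ = MᵀWq: [[589, 79]; [79, 14]]·[a, b]ᵀ = [1696, 224]ᵀ.
det = 589·14 − 79² = 2005.
a = (1696·14 − 79·224)/2005 = 6048/2005; b = (589·224 − 79·1696)/2005 = -2048/2005.

a = 3.016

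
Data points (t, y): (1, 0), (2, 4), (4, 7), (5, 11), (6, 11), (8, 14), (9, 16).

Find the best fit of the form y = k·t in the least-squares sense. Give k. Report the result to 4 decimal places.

Normal-equation sums: Σt·t = 227.
Moment sums: Σt·y = 413.
So MᵀM·[k]ᵀ = Mᵀy: [[227]]·[k]ᵀ = [413]ᵀ.
Hence k = 413 / 227 ≈ 1.81938.

k = 1.8194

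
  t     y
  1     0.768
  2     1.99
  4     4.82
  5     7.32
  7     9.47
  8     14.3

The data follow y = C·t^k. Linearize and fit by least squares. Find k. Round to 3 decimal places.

With ln yᵢ as the transformed response and ln tᵢ as the regressor:
XᵀX = [[13.1032, 7.7142]; [7.7142, 6]], rhs = [15.7676, 8.8959]ᵀ  (here Σln t = 7.7142, Σ(ln t)² = 13.1032, Σln y = 8.8959, Σln t·ln y = 15.7676).
Δ = 13.1032·6 − (7.7142)² = 19.1098; k = (15.7676·6 − 7.7142·8.8959)/19.1098 = 1.35952, ln C = (13.1032·8.8959 − 7.7142·15.7676)/19.1098 = -0.26528.

k = 1.360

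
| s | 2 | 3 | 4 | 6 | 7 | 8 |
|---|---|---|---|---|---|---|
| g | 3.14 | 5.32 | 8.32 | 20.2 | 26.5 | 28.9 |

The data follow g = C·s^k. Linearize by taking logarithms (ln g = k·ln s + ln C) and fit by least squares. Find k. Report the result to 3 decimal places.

k = 1.706

With ln gᵢ as the transformed response and ln sᵢ as the regressor:
Sums: Σln s = 8.9952, Σ(ln s)² = 14.9303, Σln g = 14.5810, Σln s·ln g = 24.3239.
Normal system: [[14.9303, 8.9952]; [8.9952, 6]]·[k, ln C]ᵀ = [24.3239, 14.5810]ᵀ.
Solving (det = 8.6686): k = 1.70555, ln C = -0.12678.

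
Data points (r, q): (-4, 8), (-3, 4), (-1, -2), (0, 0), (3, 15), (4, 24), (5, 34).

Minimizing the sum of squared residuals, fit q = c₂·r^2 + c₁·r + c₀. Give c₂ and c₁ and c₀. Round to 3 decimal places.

c₂ = 1.002, c₁ = 1.910, c₀ = -0.116

Sums needed: Σr^2·r^2 = 1300, Σr^2·r = 124, Σr^2 = 76, Σr·r = 76, Σr = 4, Σ1 = 7.
Right-hand side: Σr^2·q = 1531, Σr·q = 269, Σq = 83.
Inverting the 3×3 Gram matrix, [c₂, c₁, c₀]ᵀ = [8335/8316, 7943/4158, -22/189]ᵀ.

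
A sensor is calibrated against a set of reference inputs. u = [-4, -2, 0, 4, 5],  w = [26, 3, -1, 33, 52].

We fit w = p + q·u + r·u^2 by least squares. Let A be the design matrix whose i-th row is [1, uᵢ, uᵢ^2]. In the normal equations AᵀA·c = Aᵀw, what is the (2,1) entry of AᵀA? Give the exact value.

Row 2 ↔ basis u, column 1 ↔ basis 1, so (AᵀA)_{2,1} = Σᵢ u = (-4)·(1) + (-2)·(1) + (0)·(1) + (4)·(1) + (5)·(1) = 3.

3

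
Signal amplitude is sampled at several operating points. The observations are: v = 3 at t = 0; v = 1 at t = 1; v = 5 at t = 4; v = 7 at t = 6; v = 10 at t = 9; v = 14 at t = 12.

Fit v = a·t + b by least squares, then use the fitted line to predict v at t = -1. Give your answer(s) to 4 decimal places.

v̂ = 0.3137

MᵀM·[a, b]ᵀ = Mᵀv reads: 278·a + 32·b = 321;  32·a + 6·b = 40.
Eliminating b: 6·(row 1) − 32·(row 2) gives 644·a = 6·321 − 32·40 = 646, so a = 323/322.
Then b = (40 − 32·(323/322))/6 = 212/161.
At t = -1: v̂ = (323/322)·(-1) + (212/161)·(1) = 101/322.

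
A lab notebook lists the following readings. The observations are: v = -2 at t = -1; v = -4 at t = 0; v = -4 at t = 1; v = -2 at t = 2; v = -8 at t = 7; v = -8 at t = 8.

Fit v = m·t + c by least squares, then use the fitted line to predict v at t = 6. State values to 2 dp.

Entries of XᵀX: Σt·t = 119, Σt = 17, Σ1 = 6.
And Σt·v = -126, Σv = -28.
XᵀX·[m, c]ᵀ = Xᵀv becomes [[119, 17]; [17, 6]]·[m, c]ᵀ = [-126, -28]ᵀ.
Δ = 119·6 − 17² = 425.
m = ((-126)·6 − 17·(-28))/425 = -56/85; c = (119·(-28) − 17·(-126))/425 = -14/5.
At t = 6: v̂ = (-56/85)·(6) + (-14/5)·(1) = -574/85.

v̂ = -6.75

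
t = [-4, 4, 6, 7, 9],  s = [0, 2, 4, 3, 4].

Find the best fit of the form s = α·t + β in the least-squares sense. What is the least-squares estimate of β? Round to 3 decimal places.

β = 1.217

The normal equations are: 198·α + 22·β = 89;  22·α + 5·β = 13.
Determinant 198·5 − 22² = 506.
α = (89·5 − 22·13)/506 = 159/506; β = (198·13 − 22·89)/506 = 28/23.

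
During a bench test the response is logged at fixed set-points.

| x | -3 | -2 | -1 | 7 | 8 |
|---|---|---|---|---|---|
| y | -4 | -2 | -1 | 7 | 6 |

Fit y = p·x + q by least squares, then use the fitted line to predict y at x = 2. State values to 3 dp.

From the data, Σx·x = 127, Σx = 9, Σ1 = 5.
Right-hand side: Σx·y = 114, Σy = 6.
Normal equations: [[127, 9]; [9, 5]]·[p, q]ᵀ = [114, 6]ᵀ.
Δ = 127·5 − 9² = 554.
p = (114·5 − 9·6)/554 = 258/277; q = (127·6 − 9·114)/554 = -132/277.
At x = 2: ŷ = (258/277)·(2) + (-132/277)·(1) = 384/277.

ŷ = 1.386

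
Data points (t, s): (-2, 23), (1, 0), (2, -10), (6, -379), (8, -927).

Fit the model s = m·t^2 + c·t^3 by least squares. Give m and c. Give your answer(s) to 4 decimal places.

Compute the Gram sums: Σt^2·t^2 = 5425, Σt^2·t^3 = 40545, Σt^3·t^3 = 308929.
For Aᵀs: Σt^2·s = -72920, Σt^3·s = -556752.
So AᵀA·[m, c]ᵀ = Aᵀs: [[5425, 40545]; [40545, 308929]]·[m, c]ᵀ = [-72920, -556752]ᵀ.
Eliminating c: 308929·(row 1) − 40545·(row 2) gives 32042800·m = 308929·(-72920) − 40545·(-556752) = 46407160, so m = 1160179/801070.
Then c = ((-556752) − 40545·(1160179/801070))/308929 = -319191/160214.

m = 1.4483, c = -1.9923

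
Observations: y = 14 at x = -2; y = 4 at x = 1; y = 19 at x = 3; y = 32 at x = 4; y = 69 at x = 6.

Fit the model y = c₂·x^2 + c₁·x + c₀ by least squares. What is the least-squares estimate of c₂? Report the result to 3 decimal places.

Sums needed: Σx^2·x^2 = 1650, Σx^2·x = 300, Σx^2 = 66, Σx·x = 66, Σx = 12, Σ1 = 5.
For Aᵀy: Σx^2·y = 3227, Σx·y = 575, Σy = 138.
So AᵀA·[c₂, c₁, c₀]ᵀ = Aᵀy: [[1650, 300, 66]; [300, 66, 12]; [66, 12, 5]]·[c₂, c₁, c₀]ᵀ = [3227, 575, 138]ᵀ.
Row-reducing yields c₂ = 4933/2478, c₁ = -43/42, c₀ = 223/59.

c₂ = 1.991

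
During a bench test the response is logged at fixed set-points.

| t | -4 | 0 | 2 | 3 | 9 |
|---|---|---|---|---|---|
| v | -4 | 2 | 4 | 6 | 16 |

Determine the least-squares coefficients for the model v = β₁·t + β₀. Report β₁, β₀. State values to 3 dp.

Compute the Gram sums: Σt·t = 110, Σt = 10, Σ1 = 5.
Moment sums: Σt·v = 186, Σv = 24.
Normal equations: [[110, 10]; [10, 5]]·[β₁, β₀]ᵀ = [186, 24]ᵀ.
Δ = 110·5 − 10² = 450.
β₁ = (186·5 − 10·24)/450 = 23/15; β₀ = (110·24 − 10·186)/450 = 26/15.

β₁ = 1.533, β₀ = 1.733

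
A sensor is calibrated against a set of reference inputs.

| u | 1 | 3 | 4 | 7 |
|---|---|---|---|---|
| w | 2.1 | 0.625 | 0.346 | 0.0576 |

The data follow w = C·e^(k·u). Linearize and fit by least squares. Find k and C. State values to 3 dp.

k = -0.599, C = 3.800

Taking logs, ln w = k·u + ln C, so regress ln w on u.
Σu = 15.0000, Σ(u)² = 75.0000, Σln w = -3.6436, Σu·ln w = -24.8930.
Normal system: [[75.0000, 15.0000]; [15.0000, 4]]·[k, ln C]ᵀ = [-24.8930, -3.6436]ᵀ.
Δ = 75.0000·4 − (15.0000)² = 75.0000; k = (-24.8930·4 − 15.0000·-3.6436)/75.0000 = -0.59890, ln C = (75.0000·-3.6436 − 15.0000·-24.8930)/75.0000 = 1.33498, so C = exp(1.33498) = 3.79991.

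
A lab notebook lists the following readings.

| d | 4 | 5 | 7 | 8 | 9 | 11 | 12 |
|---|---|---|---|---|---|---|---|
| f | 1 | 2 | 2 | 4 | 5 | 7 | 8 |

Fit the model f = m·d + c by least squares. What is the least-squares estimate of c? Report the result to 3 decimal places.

c = -2.934

XᵀX·[m, c]ᵀ = Xᵀf reads: 500·m + 56·c = 278;  56·m + 7·c = 29.
Determinant 500·7 − 56² = 364.
m = (278·7 − 56·29)/364 = 23/26; c = (500·29 − 56·278)/364 = -267/91.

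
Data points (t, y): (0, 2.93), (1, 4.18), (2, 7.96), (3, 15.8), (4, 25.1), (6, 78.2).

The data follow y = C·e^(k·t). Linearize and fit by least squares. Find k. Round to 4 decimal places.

k = 0.5621

Let Y = ln y. Fitting Y = k·t + ln C by least squares:
Σt = 16.0000, Σ(t)² = 66.0000, Σln y = 14.9219, Σt·ln y = 52.9063.
Normal system: [[66.0000, 16.0000]; [16.0000, 6]]·[k, ln C]ᵀ = [52.9063, 14.9219]ᵀ.
Solving (det = 140.0000): k = 0.56205, ln C = 0.98817.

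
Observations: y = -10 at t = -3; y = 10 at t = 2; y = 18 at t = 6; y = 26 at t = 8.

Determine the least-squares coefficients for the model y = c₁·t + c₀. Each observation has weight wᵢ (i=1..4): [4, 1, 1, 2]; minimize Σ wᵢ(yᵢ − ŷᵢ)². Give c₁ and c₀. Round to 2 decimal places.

Setting ∂/∂c₁ … = 0 gives: 204·c₁ + 12·c₀ = 664;  12·c₁ + 8·c₀ = 40.
det = 204·8 − 12² = 1488.
c₁ = (664·8 − 12·40)/1488 = 302/93; c₀ = (204·40 − 12·664)/1488 = 4/31.

c₁ = 3.25, c₀ = 0.13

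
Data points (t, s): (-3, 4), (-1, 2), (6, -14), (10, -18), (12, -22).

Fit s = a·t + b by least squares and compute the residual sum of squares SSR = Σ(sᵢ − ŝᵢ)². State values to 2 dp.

SSR = 7.74

MᵀM·[a, b]ᵀ = Mᵀs reads: 290·a + 24·b = -542;  24·a + 5·b = -48.
(Σt·t = 290, Σt = 24, Σ1 = 5, Σt·s = -542, Σs = -48.)
det = 290·5 − 24² = 874.
a = ((-542)·5 − 24·(-48))/874 = -41/23; b = (290·(-48) − 24·(-542))/874 = -24/23.
Residuals: -7/23, 29/23, -52/23, 20/23, 10/23; SSR = 178/23.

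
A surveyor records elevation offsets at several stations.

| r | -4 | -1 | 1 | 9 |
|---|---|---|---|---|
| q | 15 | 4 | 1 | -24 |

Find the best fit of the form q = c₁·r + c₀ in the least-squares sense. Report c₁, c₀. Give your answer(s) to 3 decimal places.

Sums needed: Σr·r = 99, Σr = 5, Σ1 = 4.
Moment sums: Σr·q = -279, Σq = -4.
MᵀM·[c₁, c₀]ᵀ = Mᵀq becomes [[99, 5]; [5, 4]]·[c₁, c₀]ᵀ = [-279, -4]ᵀ.
det = 99·4 − 5² = 371.
c₁ = ((-279)·4 − 5·(-4))/371 = -1096/371; c₀ = (99·(-4) − 5·(-279))/371 = 999/371.

c₁ = -2.954, c₀ = 2.693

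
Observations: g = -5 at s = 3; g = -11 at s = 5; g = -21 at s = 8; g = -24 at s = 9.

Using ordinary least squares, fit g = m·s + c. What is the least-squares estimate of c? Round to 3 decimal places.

c = 4.736

With design matrix X, XᵀX = [[179, 25]; [25, 4]] and Xᵀg = [-454, -61]ᵀ.
Determinant 179·4 − 25² = 91.
m = ((-454)·4 − 25·(-61))/91 = -291/91; c = (179·(-61) − 25·(-454))/91 = 431/91.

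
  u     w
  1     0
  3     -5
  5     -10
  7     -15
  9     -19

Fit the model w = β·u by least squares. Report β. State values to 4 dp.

XᵀX·[β]ᵀ = Xᵀw reads: 165·β = -341.
(Σu·u = 165, Σu·w = -341.)
Hence β = -341 / 165 ≈ -2.06667.

β = -2.0667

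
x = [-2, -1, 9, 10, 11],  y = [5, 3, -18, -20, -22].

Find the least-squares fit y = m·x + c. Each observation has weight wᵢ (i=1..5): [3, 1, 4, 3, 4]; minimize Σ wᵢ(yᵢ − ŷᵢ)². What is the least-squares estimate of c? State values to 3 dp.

The normal system AᵀWA·[m, c]ᵀ = AᵀWy is [[1121, 103]; [103, 15]]·[m, c]ᵀ = [-2249, -202]ᵀ.
det = 1121·15 − 103² = 6206.
m = ((-2249)·15 − 103·(-202))/6206 = -12929/6206; c = (1121·(-202) − 103·(-2249))/6206 = 5205/6206.

c = 0.839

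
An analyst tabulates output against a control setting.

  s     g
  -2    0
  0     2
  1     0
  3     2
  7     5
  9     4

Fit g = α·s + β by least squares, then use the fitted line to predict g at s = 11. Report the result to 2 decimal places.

ĝ = 5.54

With design matrix X, XᵀX = [[144, 18]; [18, 6]] and Xᵀg = [77, 13]ᵀ.
det = 144·6 − 18² = 540.
α = (77·6 − 18·13)/540 = 19/45; β = (144·13 − 18·77)/540 = 9/10.
At s = 11: ĝ = (19/45)·(11) + (9/10)·(1) = 499/90.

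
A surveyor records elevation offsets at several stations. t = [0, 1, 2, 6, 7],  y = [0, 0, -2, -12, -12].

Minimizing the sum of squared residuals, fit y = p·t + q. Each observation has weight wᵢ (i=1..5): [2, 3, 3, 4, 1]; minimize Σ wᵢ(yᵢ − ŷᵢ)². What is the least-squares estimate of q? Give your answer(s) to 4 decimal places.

The normal equations are: 208·p + 40·q = -384;  40·p + 13·q = -66.
(Σwᵢ·t·t = 208, Σwᵢ·t = 40, Σwᵢ·1 = 13, Σwᵢ·t·y = -384, Σwᵢ·y = -66.)
det = 208·13 − 40² = 1104.
p = ((-384)·13 − 40·(-66))/1104 = -49/23; q = (208·(-66) − 40·(-384))/1104 = 34/23.

q = 1.4783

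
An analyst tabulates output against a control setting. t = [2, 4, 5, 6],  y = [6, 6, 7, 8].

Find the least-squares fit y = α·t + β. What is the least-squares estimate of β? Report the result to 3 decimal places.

β = 4.686

From the data, Σt·t = 81, Σt = 17, Σ1 = 4.
Right-hand side: Σt·y = 119, Σy = 27.
MᵀM·[α, β]ᵀ = Mᵀy becomes [[81, 17]; [17, 4]]·[α, β]ᵀ = [119, 27]ᵀ.
Eliminating β: 4·(row 1) − 17·(row 2) gives 35·α = 4·119 − 17·27 = 17, so α = 17/35.
Then β = (27 − 17·(17/35))/4 = 164/35.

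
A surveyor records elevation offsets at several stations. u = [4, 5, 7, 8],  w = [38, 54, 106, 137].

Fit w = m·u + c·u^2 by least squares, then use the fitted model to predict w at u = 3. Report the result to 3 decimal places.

Compute the Gram sums: Σu·u = 154, Σu·u^2 = 1044, Σu^2·u^2 = 7378.
Right-hand side: Σu·w = 2260, Σu^2·w = 15920.
So AᵀA·[m, c]ᵀ = Aᵀw: [[154, 1044]; [1044, 7378]]·[m, c]ᵀ = [2260, 15920]ᵀ.
Δ = 154·7378 − 1044² = 46276.
m = (2260·7378 − 1044·15920)/46276 = 13450/11569; c = (154·15920 − 1044·2260)/46276 = 23060/11569.
At u = 3: ŵ = (13450/11569)·(3) + (23060/11569)·(9) = 247890/11569.

ŵ = 21.427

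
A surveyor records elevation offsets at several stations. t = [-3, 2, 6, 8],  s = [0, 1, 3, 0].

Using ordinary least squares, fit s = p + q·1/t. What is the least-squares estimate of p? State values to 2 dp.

p = 0.82

Compute the Gram sums: Σ1 = 4, Σ1/t = 11/24, Σ1/t·1/t = 233/576.
For Mᵀs: Σs = 4, Σ1/t·s = 1.
So MᵀM·[p, q]ᵀ = Mᵀs: [[4, 11/24]; [11/24, 233/576]]·[p, q]ᵀ = [4, 1]ᵀ.
Eliminating q: (233/576)·(row 1) − (11/24)·(row 2) gives (811/576)·p = (233/576)·4 − (11/24)·1 = 167/144, so p = 668/811.
Then q = (1 − (11/24)·(668/811))/(233/576) = 1248/811.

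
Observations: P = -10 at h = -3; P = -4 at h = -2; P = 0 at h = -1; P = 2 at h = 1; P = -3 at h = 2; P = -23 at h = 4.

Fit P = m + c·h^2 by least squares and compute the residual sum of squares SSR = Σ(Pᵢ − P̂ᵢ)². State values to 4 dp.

With design matrix M, MᵀM = [[6, 35]; [35, 371]] and MᵀP = [-38, -484]ᵀ.
Δ = 6·371 − 35² = 1001.
m = ((-38)·371 − 35·(-484))/1001 = 406/143; c = (6·(-484) − 35·(-38))/1001 = -1574/1001.
Residuals: 1314/1001, -50/91, -1268/1001, 734/1001, 41/91, -681/1001; SSR = 4838/1001.

SSR = 4.8332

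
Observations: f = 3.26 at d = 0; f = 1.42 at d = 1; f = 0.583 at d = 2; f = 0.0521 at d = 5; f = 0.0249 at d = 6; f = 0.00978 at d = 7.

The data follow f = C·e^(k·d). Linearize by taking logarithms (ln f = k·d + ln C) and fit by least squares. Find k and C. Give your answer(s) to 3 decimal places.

Let Y = ln f. Fitting Y = k·d + ln C by least squares:
Σd = 21.0000, Σ(d)² = 115.0000, Σln f = -10.2821, Σd·ln f = -70.0507.
Normal system: [[115.0000, 21.0000]; [21.0000, 6]]·[k, ln C]ᵀ = [-70.0507, -10.2821]ᵀ.
Δ = 115.0000·6 − (21.0000)² = 249.0000; k = (-70.0507·6 − 21.0000·-10.2821)/249.0000 = -0.82080, ln C = (115.0000·-10.2821 − 21.0000·-70.0507)/249.0000 = 1.15914, so C = exp(1.15914) = 3.18718.

k = -0.821, C = 3.187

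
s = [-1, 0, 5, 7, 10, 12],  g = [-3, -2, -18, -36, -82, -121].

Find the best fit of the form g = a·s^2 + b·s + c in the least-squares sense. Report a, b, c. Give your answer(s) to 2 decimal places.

a = -0.97, b = 1.61, c = -1.17

Entries of MᵀM: Σs^2·s^2 = 33763, Σs^2·s = 3195, Σs^2 = 319, Σs·s = 319, Σs = 33, Σ1 = 6.
For Mᵀg: Σs^2·g = -27841, Σs·g = -2611, Σg = -262.
Row-reducing yields a = -341135/353024, b = 569941/353024, c = -206523/176512.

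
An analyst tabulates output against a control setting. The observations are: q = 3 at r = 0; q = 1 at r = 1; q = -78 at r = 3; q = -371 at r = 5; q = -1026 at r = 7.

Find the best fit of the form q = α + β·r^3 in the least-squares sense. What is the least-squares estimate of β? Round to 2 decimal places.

Forming MᵀM = [[5, 496]; [496, 134004]] and Mᵀq = [-1471, -400398]ᵀ gives MᵀM·[α, β]ᵀ = Mᵀq.
Δ = 5·134004 − 496² = 424004.
α = ((-1471)·134004 − 496·(-400398))/424004 = 369381/106001; β = (5·(-400398) − 496·(-1471))/424004 = -636187/212002.

β = -3.00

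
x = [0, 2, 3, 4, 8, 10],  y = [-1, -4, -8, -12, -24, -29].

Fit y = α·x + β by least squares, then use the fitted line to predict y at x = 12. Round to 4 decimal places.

AᵀA·[α, β]ᵀ = Aᵀy reads: 193·α + 27·β = -562;  27·α + 6·β = -78.
Determinant 193·6 − 27² = 429.
α = ((-562)·6 − 27·(-78))/429 = -422/143; β = (193·(-78) − 27·(-562))/429 = 40/143.
At x = 12: ŷ = (-422/143)·(12) + (40/143)·(1) = -5024/143.

ŷ = -35.1329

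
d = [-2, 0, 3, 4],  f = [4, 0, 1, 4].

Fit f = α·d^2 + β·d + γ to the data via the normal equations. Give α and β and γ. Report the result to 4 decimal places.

α = 0.5198, β = -1.0791, γ = -0.1695

The normal system XᵀX·[α, β, γ]ᵀ = Xᵀf is [[353, 83, 29]; [83, 29, 5]; [29, 5, 4]]·[α, β, γ]ᵀ = [89, 11, 9]ᵀ.
Row-reducing yields α = 92/177, β = -191/177, γ = -10/59.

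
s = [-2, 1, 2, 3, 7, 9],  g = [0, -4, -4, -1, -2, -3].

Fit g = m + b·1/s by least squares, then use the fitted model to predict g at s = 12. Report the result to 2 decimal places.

Entries of MᵀM: Σ1 = 6, Σ1/s = 100/63, Σ1/s·1/s = 13049/7938.
And Σg = -14, Σ1/s·g = -146/21.
So MᵀM·[m, b]ᵀ = Mᵀg: [[6, 100/63]; [100/63, 13049/7938]]·[m, b]ᵀ = [-14, -146/21]ᵀ.
Eliminating b: (13049/7938)·(row 1) − (100/63)·(row 2) gives (29147/3969)·m = (13049/7938)·(-14) − (100/63)·(-146/21) = -47543/3969, so m = -47543/29147.
Then b = ((-146/21) − (100/63)·(-47543/29147))/(13049/7938) = -77364/29147.
At s = 12: ĝ = (-47543/29147)·(1) + (-77364/29147)·(1/12) = -53990/29147.

ĝ = -1.85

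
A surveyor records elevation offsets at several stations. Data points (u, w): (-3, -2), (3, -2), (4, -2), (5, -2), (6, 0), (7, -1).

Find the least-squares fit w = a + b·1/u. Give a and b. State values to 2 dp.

The normal equations are: 6·a + (319/420)·b = -9;  (319/420)·a + (7309/19600)·b = -73/70.
(Σ1 = 6, Σ1/u = 319/420, Σ1/u·1/u = 7309/19600, Σw = -9, Σ1/u·w = -73/70.)
Determinant 6·(7309/19600) − (319/420)² = 11717/7056.
a = ((-9)·(7309/19600) − (319/420)·(-73/70))/(11717/7056) = -452307/292925; b = (6·(-73/70) − (319/420)·(-9))/(11717/7056) = 20412/58585.

a = -1.54, b = 0.35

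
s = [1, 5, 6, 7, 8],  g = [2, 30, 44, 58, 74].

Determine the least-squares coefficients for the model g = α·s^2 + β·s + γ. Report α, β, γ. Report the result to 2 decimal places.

Compute the Gram sums: Σs^2·s^2 = 8419, Σs^2·s = 1197, Σs^2 = 175, Σs·s = 175, Σs = 27, Σ1 = 5.
For Mᵀg: Σs^2·g = 9914, Σs·g = 1414, Σg = 208.
Normal equations: [[8419, 1197, 175]; [1197, 175, 27]; [175, 27, 5]]·[α, β, γ]ᵀ = [9914, 1414, 208]ᵀ.
Row-reducing yields α = 4539/4351, β = 4159/4351, γ = -322/4351.

α = 1.04, β = 0.96, γ = -0.07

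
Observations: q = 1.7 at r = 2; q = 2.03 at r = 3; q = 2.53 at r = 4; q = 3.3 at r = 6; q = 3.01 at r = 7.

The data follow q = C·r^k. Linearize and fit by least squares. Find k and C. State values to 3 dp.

Let Y = ln q. Fitting Y = k·ln r + ln C by least squares:
Σln r = 6.9157, Σ(ln r)² = 10.6062, Σln q = 4.4627, Σln r·ln q = 6.7159.
Equations: 10.6062·k + 6.9157·ln C = 6.7159;  6.9157·k + 5·ln C = 4.4627.
Δ = 10.6062·5 − (6.9157)² = 5.2037; k = (6.7159·5 − 6.9157·4.4627)/5.2037 = 0.52205, ln C = (10.6062·4.4627 − 6.9157·6.7159)/5.2037 = 0.17047, so C = exp(0.17047) = 1.18587.

k = 0.522, C = 1.186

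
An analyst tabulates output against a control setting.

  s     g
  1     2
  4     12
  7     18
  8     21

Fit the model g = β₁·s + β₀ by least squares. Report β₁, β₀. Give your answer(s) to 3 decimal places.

β₁ = 2.633, β₀ = 0.083

The normal equations are: 130·β₁ + 20·β₀ = 344;  20·β₁ + 4·β₀ = 53.
det = 130·4 − 20² = 120.
β₁ = (344·4 − 20·53)/120 = 79/30; β₀ = (130·53 − 20·344)/120 = 1/12.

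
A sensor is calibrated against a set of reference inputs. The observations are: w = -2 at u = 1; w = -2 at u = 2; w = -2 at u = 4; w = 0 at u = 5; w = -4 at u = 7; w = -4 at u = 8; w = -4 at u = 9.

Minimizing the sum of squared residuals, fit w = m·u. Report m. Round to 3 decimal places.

m = -0.458

MᵀM·[m]ᵀ = Mᵀw reads: 240·m = -110.
m = (-110)/240 = -0.458333.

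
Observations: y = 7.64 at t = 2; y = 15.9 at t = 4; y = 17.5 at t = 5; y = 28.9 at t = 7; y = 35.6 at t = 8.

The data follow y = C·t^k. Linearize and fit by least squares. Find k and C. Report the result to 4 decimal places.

Let Y = ln y. Fitting Y = k·ln t + ln C by least squares:
Sums: Σln t = 7.7142, Σ(ln t)² = 13.1032, Σln y = 14.5981, Σln t·ln y = 23.8251.
Normal system: [[13.1032, 7.7142]; [7.7142, 5]]·[k, ln C]ᵀ = [23.8251, 14.5981]ᵀ.
Solving (det = 6.0066): k = 1.08422, ln C = 1.24684, so C = exp(1.24684) = 3.47934.

k = 1.0842, C = 3.4793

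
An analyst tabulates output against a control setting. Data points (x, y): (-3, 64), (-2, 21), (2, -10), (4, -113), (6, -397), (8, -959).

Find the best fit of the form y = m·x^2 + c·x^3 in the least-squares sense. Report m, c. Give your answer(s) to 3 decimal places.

Entries of AᵀA: Σx^2·x^2 = 5761, Σx^2·x^3 = 41325, Σx^3·x^3 = 313753.
Moment sums: Σx^2·y = -76856, Σx^3·y = -585968.
So AᵀA·[m, c]ᵀ = Aᵀy: [[5761, 41325]; [41325, 313753]]·[m, c]ᵀ = [-76856, -585968]ᵀ.
Eliminating c: 313753·(row 1) − 41325·(row 2) gives 99775408·m = 313753·(-76856) − 41325·(-585968) = 101327032, so m = 12665879/12471926.
Then c = ((-585968) − 41325·(12665879/12471926))/313753 = -24960931/12471926.

m = 1.016, c = -2.001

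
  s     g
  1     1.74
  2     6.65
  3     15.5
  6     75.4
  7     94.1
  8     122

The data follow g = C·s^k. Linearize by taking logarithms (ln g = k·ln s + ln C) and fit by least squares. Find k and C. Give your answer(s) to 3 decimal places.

k = 2.079, C = 1.660

Let Y = ln g. Fitting Y = k·ln s + ln C by least squares:
Over the data: Σln s = 7.6089, Σ(ln s)² = 13.0084, Σln g = 18.8605, Σln s·ln g = 30.9024.
Normal system: [[13.0084, 7.6089]; [7.6089, 6]]·[k, ln C]ᵀ = [30.9024, 18.8605]ᵀ.
Solving (det = 20.1558): k = 2.07916, ln C = 0.50675, so C = exp(0.50675) = 1.65988.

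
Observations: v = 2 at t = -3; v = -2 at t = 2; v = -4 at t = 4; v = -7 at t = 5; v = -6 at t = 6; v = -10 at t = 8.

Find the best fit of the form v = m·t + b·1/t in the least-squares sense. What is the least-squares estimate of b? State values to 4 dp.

Entries of MᵀM: Σt·t = 154, Σt·1/t = 6, Σ1/t·1/t = 7301/14400.
Moment sums: Σt·v = -177, Σ1/t·v = -379/60.
MᵀM·[m, b]ᵀ = Mᵀv becomes [[154, 6]; [6, 7301/14400]]·[m, b]ᵀ = [-177, -379/60]ᵀ.
Δ = 154·(7301/14400) − 6² = 302977/7200.
m = ((-177)·(7301/14400) − 6·(-379/60))/(302977/7200) = -746517/605954; b = (154·(-379/60) − 6·(-177))/(302977/7200) = 642480/302977.

b = 2.1206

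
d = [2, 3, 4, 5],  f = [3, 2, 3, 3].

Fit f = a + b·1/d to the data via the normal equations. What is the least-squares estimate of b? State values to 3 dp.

MᵀM·[a, b]ᵀ = Mᵀf reads: 4·a + (77/60)·b = 11;  (77/60)·a + (1669/3600)·b = 211/60.
(Σ1 = 4, Σ1/d = 77/60, Σ1/d·1/d = 1669/3600, Σf = 11, Σ1/d·f = 211/60.)
det = 4·(1669/3600) − (77/60)² = 83/400.
a = (11·(1669/3600) − (77/60)·(211/60))/(83/400) = 704/249; b = (4·(211/60) − (77/60)·11)/(83/400) = -20/83.

b = -0.241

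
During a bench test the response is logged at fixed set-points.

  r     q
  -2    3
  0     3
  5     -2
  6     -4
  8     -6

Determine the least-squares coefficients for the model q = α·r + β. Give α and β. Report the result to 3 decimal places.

α = -0.949, β = 2.028

MᵀM·[α, β]ᵀ = Mᵀq reads: 129·α + 17·β = -88;  17·α + 5·β = -6.
Eliminating β: 5·(row 1) − 17·(row 2) gives 356·α = 5·(-88) − 17·(-6) = -338, so α = -169/178.
Then β = ((-6) − 17·(-169/178))/5 = 361/178.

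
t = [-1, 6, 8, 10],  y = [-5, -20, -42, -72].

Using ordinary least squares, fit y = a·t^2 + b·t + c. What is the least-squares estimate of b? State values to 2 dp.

Compute the Gram sums: Σt^2·t^2 = 15393, Σt^2·t = 1727, Σt^2 = 201, Σt·t = 201, Σt = 23, Σ1 = 4.
Right-hand side: Σt^2·y = -10613, Σt·y = -1171, Σy = -139.
So XᵀX·[a, b, c]ᵀ = Xᵀy: [[15393, 1727, 201]; [1727, 201, 23]; [201, 23, 4]]·[a, b, c]ᵀ = [-10613, -1171, -139]ᵀ.
Solving the 3×3 system (Gaussian elimination) gives a = -3708/3755, b = 52529/18775, c = -22838/18775.

b = 2.80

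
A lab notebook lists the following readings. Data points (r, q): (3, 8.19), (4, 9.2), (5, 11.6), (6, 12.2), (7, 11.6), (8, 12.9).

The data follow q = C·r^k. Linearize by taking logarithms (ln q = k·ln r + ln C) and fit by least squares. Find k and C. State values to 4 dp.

k = 0.4595, C = 5.0599

Taking logs, ln q = k·ln r + ln C, so regress ln q on ln r.
AᵀA = [[17.0401, 9.9115]; [9.9115, 6]], rhs = [23.9005, 14.2828]ᵀ  (here Σln r = 9.9115, Σ(ln r)² = 17.0401, Σln q = 14.2828, Σln r·ln q = 23.9005).
Δ = 17.0401·6 − (9.9115)² = 4.0036; k = (23.9005·6 − 9.9115·14.2828)/4.0036 = 0.45953, ln C = (17.0401·14.2828 − 9.9115·23.9005)/4.0036 = 1.62136, so C = exp(1.62136) = 5.05995.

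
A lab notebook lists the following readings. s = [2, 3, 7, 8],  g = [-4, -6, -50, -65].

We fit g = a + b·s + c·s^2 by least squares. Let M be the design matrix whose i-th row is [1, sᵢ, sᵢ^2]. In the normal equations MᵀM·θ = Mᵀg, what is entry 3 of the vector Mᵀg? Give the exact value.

Entry 3 ↔ basis s^2, so (Mᵀg)_{3} = Σᵢ (s^2)·gᵢ = (4)·(-4) + (9)·(-6) + (49)·(-50) + (64)·(-65) = -6680.

-6680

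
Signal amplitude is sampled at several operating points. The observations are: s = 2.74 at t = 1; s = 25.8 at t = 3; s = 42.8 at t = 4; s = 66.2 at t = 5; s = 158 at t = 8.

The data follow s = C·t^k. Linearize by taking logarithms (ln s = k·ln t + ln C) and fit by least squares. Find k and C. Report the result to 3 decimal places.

k = 1.954, C = 2.832

Linearized form: ln s = k·ln t + ln C. From the 5 transformed points,
Σln t = 6.1738, Σ(ln t)² = 10.0431, Σln s = 17.2701, Σln t·ln s = 26.0538.
Equations: 10.0431·k + 6.1738·ln C = 26.0538;  6.1738·k + 5·ln C = 17.2701.
Solving (det = 12.1000): k = 1.95428, ln C = 1.04097, so C = exp(1.04097) = 2.83196.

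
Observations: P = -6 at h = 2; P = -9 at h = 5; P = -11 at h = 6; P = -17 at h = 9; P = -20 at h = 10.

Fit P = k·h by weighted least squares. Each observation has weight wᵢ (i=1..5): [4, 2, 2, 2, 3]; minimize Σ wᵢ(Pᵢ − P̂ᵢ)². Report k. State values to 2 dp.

From the data, Σwᵢ·h·h = 600.
Right-hand side: Σwᵢ·h·P = -1176.
AᵀWA·[k]ᵀ = AᵀWP becomes [[600]]·[k]ᵀ = [-1176]ᵀ.
k = (-1176)/600 = -1.96.

k = -1.96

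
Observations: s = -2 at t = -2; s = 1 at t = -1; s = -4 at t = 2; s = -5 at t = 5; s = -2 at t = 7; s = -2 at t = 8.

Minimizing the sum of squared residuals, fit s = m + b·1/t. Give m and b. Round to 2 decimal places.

m = -2.61, b = -3.12

Normal-equation sums: Σ1 = 6, Σ1/t = -149/280, Σ1/t·1/t = 123561/78400.
Right-hand side: Σs = -14, Σ1/t·s = -99/28.
MᵀM·[m, b]ᵀ = Mᵀs becomes [[6, -149/280]; [-149/280, 123561/78400]]·[m, b]ᵀ = [-14, -99/28]ᵀ.
det = 6·(123561/78400) − (-149/280)² = 143833/15680.
m = ((-14)·(123561/78400) − (-149/280)·(-99/28))/(143833/15680) = -1877364/719165; b = (6·(-99/28) − (-149/280)·(-14))/(143833/15680) = -449456/143833.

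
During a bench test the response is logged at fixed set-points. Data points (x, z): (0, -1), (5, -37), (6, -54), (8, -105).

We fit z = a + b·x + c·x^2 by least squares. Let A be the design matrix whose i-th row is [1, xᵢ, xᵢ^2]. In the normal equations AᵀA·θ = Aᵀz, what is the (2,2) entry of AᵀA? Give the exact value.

Row 2 ↔ basis x, column 2 ↔ basis x, so (AᵀA)_{2,2} = Σᵢ (x)·(x) = (0)·(0) + (5)·(5) + (6)·(6) + (8)·(8) = 125.

125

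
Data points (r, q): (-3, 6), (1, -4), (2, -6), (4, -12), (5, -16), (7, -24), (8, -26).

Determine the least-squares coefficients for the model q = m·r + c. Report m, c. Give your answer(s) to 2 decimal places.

m = -3.00, c = -1.44

The normal equations are: 168·m + 24·c = -538;  24·m + 7·c = -82.
Eliminating c: 7·(row 1) − 24·(row 2) gives 600·m = 7·(-538) − 24·(-82) = -1798, so m = -899/300.
Then c = ((-82) − 24·(-899/300))/7 = -36/25.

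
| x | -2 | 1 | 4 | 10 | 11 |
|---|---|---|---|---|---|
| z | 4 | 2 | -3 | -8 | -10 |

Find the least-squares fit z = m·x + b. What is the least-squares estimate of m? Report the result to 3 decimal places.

m = -1.073

Sums needed: Σx·x = 242, Σx = 24, Σ1 = 5.
Moment sums: Σx·z = -208, Σz = -15.
Normal equations: [[242, 24]; [24, 5]]·[m, b]ᵀ = [-208, -15]ᵀ.
Eliminating b: 5·(row 1) − 24·(row 2) gives 634·m = 5·(-208) − 24·(-15) = -680, so m = -340/317.
Then b = ((-15) − 24·(-340/317))/5 = 681/317.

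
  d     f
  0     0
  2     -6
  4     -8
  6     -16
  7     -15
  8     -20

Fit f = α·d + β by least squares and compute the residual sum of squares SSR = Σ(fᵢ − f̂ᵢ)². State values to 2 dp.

SSR = 10.39

Entries of MᵀM: Σd·d = 169, Σd = 27, Σ1 = 6.
Moment sums: Σd·f = -405, Σf = -65.
Eliminating β: 6·(row 1) − 27·(row 2) gives 285·α = 6·(-405) − 27·(-65) = -675, so α = -45/19.
Then β = ((-65) − 27·(-45/19))/6 = -10/57.
Residuals: 10/57, -62/57, 94/57, -92/57, 100/57, -50/57; SSR = 592/57.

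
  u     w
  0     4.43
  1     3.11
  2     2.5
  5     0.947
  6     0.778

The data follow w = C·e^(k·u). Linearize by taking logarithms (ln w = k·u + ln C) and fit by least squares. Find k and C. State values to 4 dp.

k = -0.2935, C = 4.3431

With ln wᵢ as the transformed response and uᵢ as the regressor:
Σu = 14.0000, Σ(u)² = 66.0000, Σln w = 3.2338, Σu·ln w = 1.1888.
Normal system: [[66.0000, 14.0000]; [14.0000, 5]]·[k, ln C]ᵀ = [1.1888, 3.2338]ᵀ.
Solving (det = 134.0000): k = -0.29351, ln C = 1.46858, so C = exp(1.46858) = 4.34308.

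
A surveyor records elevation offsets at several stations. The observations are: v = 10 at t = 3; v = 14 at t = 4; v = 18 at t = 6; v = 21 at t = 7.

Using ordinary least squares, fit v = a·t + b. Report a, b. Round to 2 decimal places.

Forming XᵀX = [[110, 20]; [20, 4]] and Xᵀv = [341, 63]ᵀ gives XᵀX·[a, b]ᵀ = Xᵀv.
Eliminating b: 4·(row 1) − 20·(row 2) gives 40·a = 4·341 − 20·63 = 104, so a = 13/5.
Then b = (63 − 20·(13/5))/4 = 11/4.

a = 2.60, b = 2.75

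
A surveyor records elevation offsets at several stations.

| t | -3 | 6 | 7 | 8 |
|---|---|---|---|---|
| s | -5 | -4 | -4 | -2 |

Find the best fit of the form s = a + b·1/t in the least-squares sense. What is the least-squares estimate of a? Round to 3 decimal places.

The normal system AᵀA·[a, b]ᵀ = Aᵀs is [[4, 17/168]; [17/168, 4937/28224]]·[a, b]ᵀ = [-15, 5/28]ᵀ.
det = 4·(4937/28224) − (17/168)² = 19459/28224.
a = ((-15)·(4937/28224) − (17/168)·(5/28))/(19459/28224) = -74565/19459; b = (4·(5/28) − (17/168)·(-15))/(19459/28224) = 63000/19459.

a = -3.832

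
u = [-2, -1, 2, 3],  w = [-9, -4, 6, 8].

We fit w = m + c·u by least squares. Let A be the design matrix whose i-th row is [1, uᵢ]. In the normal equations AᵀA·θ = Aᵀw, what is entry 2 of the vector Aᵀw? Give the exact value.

58

Entry 2 ↔ basis u, so (Aᵀw)_{2} = Σᵢ (u)·wᵢ = (-2)·(-9) + (-1)·(-4) + (2)·(6) + (3)·(8) = 58.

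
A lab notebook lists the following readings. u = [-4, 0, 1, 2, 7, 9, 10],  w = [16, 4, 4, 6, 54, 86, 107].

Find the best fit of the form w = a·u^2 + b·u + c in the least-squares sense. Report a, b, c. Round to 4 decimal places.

a = 0.9936, b = 0.4408, c = 2.3686

Compute the Gram sums: Σu^2·u^2 = 19235, Σu^2·u = 2017, Σu^2 = 251, Σu·u = 251, Σu = 25, Σ1 = 7.
Moment sums: Σu^2·w = 20596, Σu·w = 2174, Σw = 277.
So MᵀM·[a, b, c]ᵀ = Mᵀw: [[19235, 2017, 251]; [2017, 251, 25]; [251, 25, 7]]·[a, b, c]ᵀ = [20596, 2174, 277]ᵀ.
Inverting the 3×3 Gram matrix, [a, b, c]ᵀ = [115761/116504, 51359/116504, 137973/58252]ᵀ.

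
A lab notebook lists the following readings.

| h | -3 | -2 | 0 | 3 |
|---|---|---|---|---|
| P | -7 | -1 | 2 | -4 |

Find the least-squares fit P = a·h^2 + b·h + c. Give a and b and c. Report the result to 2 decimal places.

Normal-equation sums: Σh^2·h^2 = 178, Σh^2·h = -8, Σh^2 = 22, Σh·h = 22, Σh = -2, Σ1 = 4.
For XᵀP: Σh^2·P = -103, Σh·P = 11, ΣP = -10.
Normal equations: [[178, -8, 22]; [-8, 22, -2]; [22, -2, 4]]·[a, b, c]ᵀ = [-103, 11, -10]ᵀ.
Row-reducing yields a = -19/22, b = 9/22, c = 27/11.

a = -0.86, b = 0.41, c = 2.45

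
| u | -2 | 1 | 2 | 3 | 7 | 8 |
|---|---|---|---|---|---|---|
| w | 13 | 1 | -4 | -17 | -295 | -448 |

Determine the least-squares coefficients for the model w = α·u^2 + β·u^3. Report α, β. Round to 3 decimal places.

α = 1.080, β = -1.011

MᵀM·[α, β]ᵀ = Mᵀw reads: 6611·α + 49819·β = -43243;  49819·α + 380651·β = -331155.
(Σu^2·u^2 = 6611, Σu^2·u^3 = 49819, Σu^3·u^3 = 380651, Σu^2·w = -43243, Σu^3·w = -331155.)
Eliminating β: 380651·(row 1) − 49819·(row 2) gives 34551000·α = 380651·(-43243) − 49819·(-331155) = 37319752, so α = 4664969/4318875.
Then β = ((-331155) − 49819·(4664969/4318875))/380651 = -397076/392625.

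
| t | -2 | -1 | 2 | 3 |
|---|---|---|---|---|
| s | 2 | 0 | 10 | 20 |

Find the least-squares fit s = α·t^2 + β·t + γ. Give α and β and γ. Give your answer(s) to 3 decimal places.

α = 1.500, β = 2.029, γ = 0.235

With design matrix A, AᵀA = [[114, 26, 18]; [26, 18, 2]; [18, 2, 4]] and Aᵀs = [228, 76, 32]ᵀ.
Row-reducing yields α = 3/2, β = 69/34, γ = 4/17.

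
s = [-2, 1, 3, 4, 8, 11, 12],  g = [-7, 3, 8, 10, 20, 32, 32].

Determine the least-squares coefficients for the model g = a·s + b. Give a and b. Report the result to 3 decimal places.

a = 2.809, b = -0.845

AᵀA·[a, b]ᵀ = Aᵀg reads: 359·a + 37·b = 977;  37·a + 7·b = 98.
(Σs·s = 359, Σs = 37, Σ1 = 7, Σs·g = 977, Σg = 98.)
det = 359·7 − 37² = 1144.
a = (977·7 − 37·98)/1144 = 3213/1144; b = (359·98 − 37·977)/1144 = -967/1144.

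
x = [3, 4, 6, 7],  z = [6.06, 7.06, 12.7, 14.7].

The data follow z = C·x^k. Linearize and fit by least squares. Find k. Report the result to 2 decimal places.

k = 1.11

Let Y = ln z. Fitting Y = k·ln x + ln C by least squares:
XᵀX = [[10.1257, 6.2226]; [6.2226, 4]], rhs = [14.4731, 8.9856]ᵀ  (here Σln x = 6.2226, Σ(ln x)² = 10.1257, Σln z = 8.9856, Σln x·ln z = 14.4731).
Slope k = (n·Σln x·ln z − Σln x·Σln z)/(n·Σ(ln x)² − (Σln x)²) = (4·14.4731 − 6.2226·8.9856)/1.7825 = 1.11007; ln C = (Σln z − k·Σln x)/n = 0.51953.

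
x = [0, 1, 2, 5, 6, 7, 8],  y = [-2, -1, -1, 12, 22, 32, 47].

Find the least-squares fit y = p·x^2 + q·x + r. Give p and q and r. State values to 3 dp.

p = 1.048, q = -2.522, r = -0.790

MᵀM·[p, q, r]ᵀ = Mᵀy reads: 8435·p + 1205·q + 179·r = 5663;  1205·p + 179·q + 29·r = 789;  179·p + 29·q + 7·r = 109.
(Σx^2·x^2 = 8435, Σx^2·x = 1205, Σx^2 = 179, Σx·x = 179, Σx = 29, Σ1 = 7, Σx^2·y = 5663, Σx·y = 789, Σy = 109.)
Solving the 3×3 system (Gaussian elimination) gives p = 1409/1344, q = -3389/1344, r = -177/224.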